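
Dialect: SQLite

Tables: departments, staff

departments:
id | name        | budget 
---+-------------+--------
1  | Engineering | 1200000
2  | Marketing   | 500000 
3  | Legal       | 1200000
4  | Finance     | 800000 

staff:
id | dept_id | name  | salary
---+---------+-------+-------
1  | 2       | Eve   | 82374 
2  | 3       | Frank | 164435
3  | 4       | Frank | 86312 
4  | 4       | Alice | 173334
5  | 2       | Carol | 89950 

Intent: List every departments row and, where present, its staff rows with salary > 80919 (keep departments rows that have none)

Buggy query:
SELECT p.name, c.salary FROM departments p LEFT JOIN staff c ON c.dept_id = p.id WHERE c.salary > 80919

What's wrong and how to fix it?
Bug: Filtering c.salary in WHERE discards the NULL rows produced by LEFT JOIN, turning it into an inner join

Fix: Move the right-table condition into the ON clause so unmatched parents are kept

Corrected query:
SELECT p.name, c.salary FROM departments p LEFT JOIN staff c ON c.dept_id = p.id AND c.salary > 80919

Result:
name        | salary
------------+-------
Engineering | NULL  
Marketing   | 82374 
Marketing   | 89950 
Legal       | 164435
Finance     | 86312 
Finance     | 173334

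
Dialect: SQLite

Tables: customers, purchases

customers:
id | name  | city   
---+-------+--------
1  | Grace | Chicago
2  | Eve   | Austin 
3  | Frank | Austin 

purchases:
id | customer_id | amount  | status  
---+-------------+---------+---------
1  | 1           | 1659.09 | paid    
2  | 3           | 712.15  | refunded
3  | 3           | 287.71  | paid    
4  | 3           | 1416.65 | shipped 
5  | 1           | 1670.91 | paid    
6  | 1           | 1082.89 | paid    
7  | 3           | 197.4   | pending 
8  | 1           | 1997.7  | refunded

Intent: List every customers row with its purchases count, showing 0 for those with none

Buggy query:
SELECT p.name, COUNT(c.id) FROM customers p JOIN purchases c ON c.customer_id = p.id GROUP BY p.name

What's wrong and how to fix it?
Bug: INNER JOIN drops customers rows that have no matching purchases rows

Fix: Use LEFT JOIN so parents without children still appear (COUNT(c.id) gives 0)

Corrected query:
SELECT p.name, COUNT(c.id) FROM customers p LEFT JOIN purchases c ON c.customer_id = p.id GROUP BY p.name

Result:
name  | COUNT(c.id)
------+------------
Eve   | 0          
Frank | 4          
Grace | 4          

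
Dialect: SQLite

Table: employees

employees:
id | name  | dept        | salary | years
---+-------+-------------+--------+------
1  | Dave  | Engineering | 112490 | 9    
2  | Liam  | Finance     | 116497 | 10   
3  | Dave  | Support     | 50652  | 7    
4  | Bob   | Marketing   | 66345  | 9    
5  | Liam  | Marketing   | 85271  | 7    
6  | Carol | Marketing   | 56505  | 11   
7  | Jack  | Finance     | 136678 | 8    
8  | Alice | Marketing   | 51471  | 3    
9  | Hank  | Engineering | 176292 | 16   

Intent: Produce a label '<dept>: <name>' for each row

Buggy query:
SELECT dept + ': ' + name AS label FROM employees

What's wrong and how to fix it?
Bug: SQLite uses || for string concatenation; + coerces text to numbers (yielding 0)

Fix: Replace + with || to concatenate text

Corrected query:
SELECT dept || ': ' || name AS label FROM employees

Result:
label            
-----------------
Engineering: Dave
Finance: Liam    
Support: Dave    
Marketing: Bob   
Marketing: Liam  
Marketing: Carol 
Finance: Jack    
Marketing: Alice 
Engineering: Hank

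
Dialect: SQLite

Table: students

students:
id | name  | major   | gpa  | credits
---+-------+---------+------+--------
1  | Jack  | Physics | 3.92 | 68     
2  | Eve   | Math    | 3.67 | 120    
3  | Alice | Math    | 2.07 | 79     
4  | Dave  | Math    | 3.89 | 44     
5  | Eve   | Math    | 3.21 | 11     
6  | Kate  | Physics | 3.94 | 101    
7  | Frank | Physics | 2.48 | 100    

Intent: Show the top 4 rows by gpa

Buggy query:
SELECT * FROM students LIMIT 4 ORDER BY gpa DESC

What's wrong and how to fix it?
Bug: ORDER BY cannot follow LIMIT; LIMIT is the final clause

Fix: Sort with ORDER BY, then apply LIMIT

Corrected query:
SELECT * FROM students ORDER BY gpa DESC LIMIT 4

Result:
id | name | major   | gpa  | credits
---+------+---------+------+--------
6  | Kate | Physics | 3.94 | 101    
1  | Jack | Physics | 3.92 | 68     
4  | Dave | Math    | 3.89 | 44     
2  | Eve  | Math    | 3.67 | 120    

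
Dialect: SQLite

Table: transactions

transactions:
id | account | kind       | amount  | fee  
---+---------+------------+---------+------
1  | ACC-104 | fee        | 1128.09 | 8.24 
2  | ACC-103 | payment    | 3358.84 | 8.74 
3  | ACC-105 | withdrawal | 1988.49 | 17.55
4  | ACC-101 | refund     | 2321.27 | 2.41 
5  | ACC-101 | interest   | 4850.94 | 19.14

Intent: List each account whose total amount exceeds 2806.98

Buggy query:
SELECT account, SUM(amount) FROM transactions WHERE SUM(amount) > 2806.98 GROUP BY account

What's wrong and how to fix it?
Bug: SUM(amount) is an aggregate, but WHERE filters rows before aggregation

Fix: Move the aggregate condition to a HAVING clause

Corrected query:
SELECT account, SUM(amount) FROM transactions GROUP BY account HAVING SUM(amount) > 2806.98

Result:
account | SUM(amount)
--------+------------
ACC-101 | 7172.21    
ACC-103 | 3358.84    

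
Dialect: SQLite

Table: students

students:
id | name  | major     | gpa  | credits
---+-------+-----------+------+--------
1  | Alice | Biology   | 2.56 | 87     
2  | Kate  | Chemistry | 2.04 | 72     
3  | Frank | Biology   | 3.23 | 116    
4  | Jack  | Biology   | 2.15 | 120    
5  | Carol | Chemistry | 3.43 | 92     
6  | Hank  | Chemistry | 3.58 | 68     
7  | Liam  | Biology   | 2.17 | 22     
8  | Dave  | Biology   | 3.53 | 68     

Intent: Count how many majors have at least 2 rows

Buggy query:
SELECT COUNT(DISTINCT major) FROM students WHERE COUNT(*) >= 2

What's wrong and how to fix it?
Bug: COUNT(*) cannot appear in WHERE; the per-group count doesn't exist yet

Fix: Group first with HAVING COUNT(*) >= 2, then COUNT the resulting groups

Corrected query:
SELECT COUNT(*) FROM (SELECT major FROM students GROUP BY major HAVING COUNT(*) >= 2)

Result:
COUNT(*)
--------
2       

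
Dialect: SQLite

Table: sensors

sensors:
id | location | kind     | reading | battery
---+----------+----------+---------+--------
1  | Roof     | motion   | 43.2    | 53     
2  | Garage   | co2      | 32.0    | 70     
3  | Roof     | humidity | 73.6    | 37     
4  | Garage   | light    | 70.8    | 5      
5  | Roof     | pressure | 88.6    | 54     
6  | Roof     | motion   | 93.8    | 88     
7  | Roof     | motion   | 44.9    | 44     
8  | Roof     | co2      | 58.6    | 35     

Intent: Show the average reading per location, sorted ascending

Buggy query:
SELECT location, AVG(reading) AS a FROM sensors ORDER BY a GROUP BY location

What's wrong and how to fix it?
Bug: ORDER BY appears before GROUP BY; SQL clause order requires GROUP BY first

Fix: Reorder: SELECT … FROM … GROUP BY … ORDER BY …

Corrected query:
SELECT location, AVG(reading) AS a FROM sensors GROUP BY location ORDER BY a

Result:
location | a        
---------+----------
Garage   | 51.4     
Roof     | 67.116667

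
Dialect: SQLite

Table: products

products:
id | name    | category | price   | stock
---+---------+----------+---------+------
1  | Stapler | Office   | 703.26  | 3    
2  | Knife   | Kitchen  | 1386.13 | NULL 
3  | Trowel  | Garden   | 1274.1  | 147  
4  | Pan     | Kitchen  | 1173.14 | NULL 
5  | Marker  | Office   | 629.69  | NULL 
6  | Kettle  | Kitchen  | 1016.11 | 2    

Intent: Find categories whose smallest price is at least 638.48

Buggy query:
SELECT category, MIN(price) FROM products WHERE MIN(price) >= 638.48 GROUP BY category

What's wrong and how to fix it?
Bug: MIN() in WHERE is a misuse of aggregate

Fix: Replace WHERE with HAVING after the GROUP BY

Corrected query:
SELECT category, MIN(price) FROM products GROUP BY category HAVING MIN(price) >= 638.48

Result:
category | MIN(price)
---------+-----------
Garden   | 1274.1    
Kitchen  | 1016.11   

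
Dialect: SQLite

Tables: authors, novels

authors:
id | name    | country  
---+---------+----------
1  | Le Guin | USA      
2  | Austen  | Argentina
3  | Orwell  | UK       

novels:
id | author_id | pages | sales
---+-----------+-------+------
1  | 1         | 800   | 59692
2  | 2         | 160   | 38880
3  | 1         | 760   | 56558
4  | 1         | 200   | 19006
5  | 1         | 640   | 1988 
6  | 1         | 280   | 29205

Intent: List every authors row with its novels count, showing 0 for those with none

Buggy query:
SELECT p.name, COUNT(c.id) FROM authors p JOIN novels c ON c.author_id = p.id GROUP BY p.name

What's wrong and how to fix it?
Bug: INNER JOIN drops authors rows that have no matching novels rows

Fix: Use LEFT JOIN so parents without children still appear (COUNT(c.id) gives 0)

Corrected query:
SELECT p.name, COUNT(c.id) FROM authors p LEFT JOIN novels c ON c.author_id = p.id GROUP BY p.name

Result:
name    | COUNT(c.id)
--------+------------
Austen  | 1          
Le Guin | 5          
Orwell  | 0          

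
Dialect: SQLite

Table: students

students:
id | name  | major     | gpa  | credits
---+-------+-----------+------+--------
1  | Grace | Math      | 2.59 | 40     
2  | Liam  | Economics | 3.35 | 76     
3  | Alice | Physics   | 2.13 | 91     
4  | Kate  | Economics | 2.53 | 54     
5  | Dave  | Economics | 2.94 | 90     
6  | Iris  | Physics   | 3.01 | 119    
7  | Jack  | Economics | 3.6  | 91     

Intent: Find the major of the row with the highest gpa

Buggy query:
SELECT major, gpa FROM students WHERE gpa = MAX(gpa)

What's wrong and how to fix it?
Bug: WHERE is evaluated per row; an aggregate over the whole table isn't defined there

Fix: Wrap MAX in a scalar subquery so WHERE compares against a single value

Corrected query:
SELECT major, gpa FROM students WHERE gpa = (SELECT MAX(gpa) FROM students)

Result:
major     | gpa
----------+----
Economics | 3.6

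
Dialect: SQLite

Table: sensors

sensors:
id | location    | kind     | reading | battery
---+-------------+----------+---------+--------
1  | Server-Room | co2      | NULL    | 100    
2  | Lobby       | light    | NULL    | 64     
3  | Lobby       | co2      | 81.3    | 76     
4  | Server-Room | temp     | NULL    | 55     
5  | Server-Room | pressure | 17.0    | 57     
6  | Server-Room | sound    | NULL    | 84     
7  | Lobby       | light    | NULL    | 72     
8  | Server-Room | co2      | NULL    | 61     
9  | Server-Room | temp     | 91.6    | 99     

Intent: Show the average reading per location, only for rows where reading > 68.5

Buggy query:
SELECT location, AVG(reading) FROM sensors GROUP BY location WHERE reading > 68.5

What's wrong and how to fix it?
Bug: WHERE cannot follow GROUP BY

Fix: Place WHERE between FROM and GROUP BY

Corrected query:
SELECT location, AVG(reading) FROM sensors WHERE reading > 68.5 GROUP BY location

Result:
location    | AVG(reading)
------------+-------------
Lobby       | 81.3        
Server-Room | 91.6        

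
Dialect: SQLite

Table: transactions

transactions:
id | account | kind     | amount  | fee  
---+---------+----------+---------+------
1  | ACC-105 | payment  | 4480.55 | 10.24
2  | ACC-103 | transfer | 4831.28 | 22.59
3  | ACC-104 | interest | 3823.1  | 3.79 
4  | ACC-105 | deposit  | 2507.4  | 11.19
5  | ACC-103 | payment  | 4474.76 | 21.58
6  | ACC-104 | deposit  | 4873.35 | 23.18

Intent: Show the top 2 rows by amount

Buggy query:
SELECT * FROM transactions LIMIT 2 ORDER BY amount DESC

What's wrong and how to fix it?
Bug: ORDER BY cannot follow LIMIT; LIMIT is the final clause

Fix: Sort with ORDER BY, then apply LIMIT

Corrected query:
SELECT * FROM transactions ORDER BY amount DESC LIMIT 2

Result:
id | account | kind     | amount  | fee  
---+---------+----------+---------+------
6  | ACC-104 | deposit  | 4873.35 | 23.18
2  | ACC-103 | transfer | 4831.28 | 22.59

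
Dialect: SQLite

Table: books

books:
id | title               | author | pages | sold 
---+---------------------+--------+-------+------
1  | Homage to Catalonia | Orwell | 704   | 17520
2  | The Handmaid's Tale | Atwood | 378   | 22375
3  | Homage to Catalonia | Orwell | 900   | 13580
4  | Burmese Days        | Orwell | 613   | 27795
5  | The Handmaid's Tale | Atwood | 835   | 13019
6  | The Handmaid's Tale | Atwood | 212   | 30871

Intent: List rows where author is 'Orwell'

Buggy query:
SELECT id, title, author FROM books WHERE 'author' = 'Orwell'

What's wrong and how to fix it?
Bug: Single quotes denote string literals in SQL; the column name is being compared as a constant string

Fix: Reference the column as author without single quotes

Corrected query:
SELECT id, title, author FROM books WHERE author = 'Orwell'

Result:
id | title               | author
---+---------------------+-------
1  | Homage to Catalonia | Orwell
3  | Homage to Catalonia | Orwell
4  | Burmese Days        | Orwell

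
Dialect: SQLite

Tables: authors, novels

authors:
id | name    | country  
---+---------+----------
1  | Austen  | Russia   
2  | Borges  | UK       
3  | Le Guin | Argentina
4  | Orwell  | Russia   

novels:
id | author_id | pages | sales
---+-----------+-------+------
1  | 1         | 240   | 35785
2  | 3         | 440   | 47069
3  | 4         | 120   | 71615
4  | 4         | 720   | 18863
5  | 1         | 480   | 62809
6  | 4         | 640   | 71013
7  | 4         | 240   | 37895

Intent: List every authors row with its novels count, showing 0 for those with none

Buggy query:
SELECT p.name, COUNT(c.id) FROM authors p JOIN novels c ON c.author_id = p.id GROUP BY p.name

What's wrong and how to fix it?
Bug: INNER JOIN drops authors rows that have no matching novels rows

Fix: Switch to LEFT JOIN to retain unmatched parent rows

Corrected query:
SELECT p.name, COUNT(c.id) FROM authors p LEFT JOIN novels c ON c.author_id = p.id GROUP BY p.name

Result:
name    | COUNT(c.id)
--------+------------
Austen  | 2          
Borges  | 0          
Le Guin | 1          
Orwell  | 4          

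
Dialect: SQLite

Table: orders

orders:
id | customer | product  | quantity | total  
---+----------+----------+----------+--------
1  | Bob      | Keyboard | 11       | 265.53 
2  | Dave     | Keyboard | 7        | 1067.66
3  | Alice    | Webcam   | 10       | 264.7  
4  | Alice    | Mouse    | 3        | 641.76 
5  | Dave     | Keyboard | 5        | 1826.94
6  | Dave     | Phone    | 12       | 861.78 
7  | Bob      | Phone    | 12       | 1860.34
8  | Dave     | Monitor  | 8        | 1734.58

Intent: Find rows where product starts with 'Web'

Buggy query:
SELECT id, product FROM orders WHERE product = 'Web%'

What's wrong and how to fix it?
Bug: Wildcards only work with LIKE; '=' treats '%' as a literal character

Fix: Replace '=' with LIKE so 'Web%' is treated as a pattern

Corrected query:
SELECT id, product FROM orders WHERE product LIKE 'Web%'

Result:
id | product
---+--------
3  | Webcam 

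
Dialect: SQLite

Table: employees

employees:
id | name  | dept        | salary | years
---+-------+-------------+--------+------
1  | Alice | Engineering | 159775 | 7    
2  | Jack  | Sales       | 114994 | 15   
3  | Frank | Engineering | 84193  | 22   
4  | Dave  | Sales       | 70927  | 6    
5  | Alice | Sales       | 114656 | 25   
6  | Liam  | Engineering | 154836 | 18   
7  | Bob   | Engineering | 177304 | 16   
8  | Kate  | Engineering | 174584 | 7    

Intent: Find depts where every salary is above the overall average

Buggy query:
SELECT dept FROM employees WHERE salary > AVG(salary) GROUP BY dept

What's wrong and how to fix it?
Bug: WHERE evaluates per row before aggregation, so AVG() is unavailable

Fix: Compute the overall average in a scalar subquery and compare each group's MIN against it in HAVING

Corrected query:
SELECT dept FROM employees GROUP BY dept HAVING MIN(salary) > (SELECT AVG(salary) FROM employees)

Result:
(no rows)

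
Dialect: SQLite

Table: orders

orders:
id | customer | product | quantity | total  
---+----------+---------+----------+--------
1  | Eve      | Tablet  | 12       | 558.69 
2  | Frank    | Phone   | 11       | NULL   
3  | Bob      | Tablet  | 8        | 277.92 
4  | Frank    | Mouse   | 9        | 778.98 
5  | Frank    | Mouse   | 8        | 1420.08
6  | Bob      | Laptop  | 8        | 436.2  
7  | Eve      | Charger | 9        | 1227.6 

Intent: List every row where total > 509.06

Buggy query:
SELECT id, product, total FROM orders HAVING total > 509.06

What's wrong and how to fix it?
Bug: HAVING filters the output of aggregation, but this query has no GROUP BY and no aggregate functions, so SQLite rejects it (HAVING clause on a non-aggregate query); the condition here is per row

Fix: Use WHERE for row-level filtering

Corrected query:
SELECT id, product, total FROM orders WHERE total > 509.06

Result:
id | product | total  
---+---------+--------
1  | Tablet  | 558.69 
4  | Mouse   | 778.98 
5  | Mouse   | 1420.08
7  | Charger | 1227.6 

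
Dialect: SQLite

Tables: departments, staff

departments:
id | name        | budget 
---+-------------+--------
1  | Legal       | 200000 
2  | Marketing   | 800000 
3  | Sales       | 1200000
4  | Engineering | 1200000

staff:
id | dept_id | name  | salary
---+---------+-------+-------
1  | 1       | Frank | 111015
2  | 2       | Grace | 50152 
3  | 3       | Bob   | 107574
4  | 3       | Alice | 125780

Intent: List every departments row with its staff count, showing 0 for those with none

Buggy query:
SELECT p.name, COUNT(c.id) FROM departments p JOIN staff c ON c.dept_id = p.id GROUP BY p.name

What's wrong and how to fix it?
Bug: An inner join excludes parents with zero children

Fix: Switch to LEFT JOIN to retain unmatched parent rows

Corrected query:
SELECT p.name, COUNT(c.id) FROM departments p LEFT JOIN staff c ON c.dept_id = p.id GROUP BY p.name

Result:
name        | COUNT(c.id)
------------+------------
Engineering | 0          
Legal       | 1          
Marketing   | 1          
Sales       | 2          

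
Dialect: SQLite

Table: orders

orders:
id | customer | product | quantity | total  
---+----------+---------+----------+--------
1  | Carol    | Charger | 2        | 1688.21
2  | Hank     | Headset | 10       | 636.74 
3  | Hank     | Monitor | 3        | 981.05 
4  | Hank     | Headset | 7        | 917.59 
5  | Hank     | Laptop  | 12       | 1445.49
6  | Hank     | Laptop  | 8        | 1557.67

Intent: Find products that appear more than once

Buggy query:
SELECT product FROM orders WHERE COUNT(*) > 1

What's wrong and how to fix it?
Bug: COUNT(*) is an aggregate and cannot be used in WHERE

Fix: GROUP BY product, then filter groups with HAVING COUNT(*) > 1

Corrected query:
SELECT product FROM orders GROUP BY product HAVING COUNT(*) > 1

Result:
product
-------
Headset
Laptop 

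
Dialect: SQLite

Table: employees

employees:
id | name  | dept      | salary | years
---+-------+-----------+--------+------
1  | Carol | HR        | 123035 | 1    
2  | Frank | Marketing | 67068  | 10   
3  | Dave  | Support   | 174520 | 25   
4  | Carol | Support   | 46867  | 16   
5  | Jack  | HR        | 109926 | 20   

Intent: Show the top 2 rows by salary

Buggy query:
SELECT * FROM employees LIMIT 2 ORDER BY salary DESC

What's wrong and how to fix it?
Bug: ORDER BY cannot follow LIMIT; LIMIT is the final clause

Fix: Sort with ORDER BY, then apply LIMIT

Corrected query:
SELECT * FROM employees ORDER BY salary DESC LIMIT 2

Result:
id | name  | dept    | salary | years
---+-------+---------+--------+------
3  | Dave  | Support | 174520 | 25   
1  | Carol | HR      | 123035 | 1    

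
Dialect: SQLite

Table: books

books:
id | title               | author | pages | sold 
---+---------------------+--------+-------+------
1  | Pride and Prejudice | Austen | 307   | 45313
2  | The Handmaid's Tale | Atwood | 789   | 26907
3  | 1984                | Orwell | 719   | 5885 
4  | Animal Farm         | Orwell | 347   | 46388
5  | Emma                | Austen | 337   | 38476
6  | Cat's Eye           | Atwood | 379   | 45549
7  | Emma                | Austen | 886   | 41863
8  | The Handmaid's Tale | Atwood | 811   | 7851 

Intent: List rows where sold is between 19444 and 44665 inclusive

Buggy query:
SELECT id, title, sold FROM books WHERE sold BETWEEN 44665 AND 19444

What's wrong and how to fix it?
Bug: The bounds are reversed; BETWEEN a AND b requires a <= b to match anything

Fix: Swap the bounds so the smaller value comes first

Corrected query:
SELECT id, title, sold FROM books WHERE sold BETWEEN 19444 AND 44665

Result:
id | title               | sold 
---+---------------------+------
2  | The Handmaid's Tale | 26907
5  | Emma                | 38476
7  | Emma                | 41863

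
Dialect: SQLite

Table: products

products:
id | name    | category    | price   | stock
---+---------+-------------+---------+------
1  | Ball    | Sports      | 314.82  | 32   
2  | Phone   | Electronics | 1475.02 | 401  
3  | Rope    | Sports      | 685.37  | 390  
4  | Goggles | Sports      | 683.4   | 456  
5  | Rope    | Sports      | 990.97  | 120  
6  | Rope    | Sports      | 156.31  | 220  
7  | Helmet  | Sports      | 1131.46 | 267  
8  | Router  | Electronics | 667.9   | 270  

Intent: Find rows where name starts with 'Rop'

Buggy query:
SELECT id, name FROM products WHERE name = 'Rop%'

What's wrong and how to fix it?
Bug: '=' compares the literal string including the % character; pattern matching needs LIKE

Fix: Use LIKE for wildcard pattern matching

Corrected query:
SELECT id, name FROM products WHERE name LIKE 'Rop%'

Result:
id | name
---+-----
3  | Rope
5  | Rope
6  | Rope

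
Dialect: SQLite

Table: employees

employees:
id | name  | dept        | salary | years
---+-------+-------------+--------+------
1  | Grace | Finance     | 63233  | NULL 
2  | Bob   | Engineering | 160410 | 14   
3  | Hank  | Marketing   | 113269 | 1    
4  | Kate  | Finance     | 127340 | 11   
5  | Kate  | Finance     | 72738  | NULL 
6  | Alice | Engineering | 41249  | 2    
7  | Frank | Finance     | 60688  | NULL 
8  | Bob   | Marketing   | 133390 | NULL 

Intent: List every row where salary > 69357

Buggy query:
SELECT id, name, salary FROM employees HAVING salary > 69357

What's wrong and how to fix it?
Bug: HAVING filters the output of aggregation, but this query has no GROUP BY and no aggregate functions, so SQLite rejects it (HAVING clause on a non-aggregate query); the condition here is per row

Fix: Replace HAVING with WHERE since the condition applies to individual rows

Corrected query:
SELECT id, name, salary FROM employees WHERE salary > 69357

Result:
id | name | salary
---+------+-------
2  | Bob  | 160410
3  | Hank | 113269
4  | Kate | 127340
5  | Kate | 72738 
8  | Bob  | 133390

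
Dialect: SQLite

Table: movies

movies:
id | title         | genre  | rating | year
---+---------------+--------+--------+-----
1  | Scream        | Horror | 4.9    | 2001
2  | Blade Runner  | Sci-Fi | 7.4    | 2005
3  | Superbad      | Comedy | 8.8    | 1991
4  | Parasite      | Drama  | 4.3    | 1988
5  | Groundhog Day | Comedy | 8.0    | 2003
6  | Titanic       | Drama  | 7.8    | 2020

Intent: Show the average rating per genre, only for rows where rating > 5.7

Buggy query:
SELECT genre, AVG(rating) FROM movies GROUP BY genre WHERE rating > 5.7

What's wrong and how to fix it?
Bug: Row-level WHERE must come before GROUP BY in the clause order

Fix: Move the WHERE clause before GROUP BY

Corrected query:
SELECT genre, AVG(rating) FROM movies WHERE rating > 5.7 GROUP BY genre

Result:
genre  | AVG(rating)
-------+------------
Comedy | 8.4        
Drama  | 7.8        
Sci-Fi | 7.4        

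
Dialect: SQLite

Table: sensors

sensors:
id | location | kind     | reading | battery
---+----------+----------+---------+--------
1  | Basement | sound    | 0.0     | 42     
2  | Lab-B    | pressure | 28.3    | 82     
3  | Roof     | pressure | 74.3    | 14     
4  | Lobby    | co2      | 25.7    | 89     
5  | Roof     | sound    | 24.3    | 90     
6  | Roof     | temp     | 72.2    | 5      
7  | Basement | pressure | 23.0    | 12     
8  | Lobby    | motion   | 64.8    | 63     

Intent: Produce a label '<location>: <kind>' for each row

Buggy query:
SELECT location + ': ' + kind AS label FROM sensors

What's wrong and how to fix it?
Bug: SQLite uses || for string concatenation; + coerces text to numbers (yielding 0)

Fix: Replace + with || to concatenate text

Corrected query:
SELECT location || ': ' || kind AS label FROM sensors

Result:
label             
------------------
Basement: sound   
Lab-B: pressure   
Roof: pressure    
Lobby: co2        
Roof: sound       
Roof: temp        
Basement: pressure
Lobby: motion     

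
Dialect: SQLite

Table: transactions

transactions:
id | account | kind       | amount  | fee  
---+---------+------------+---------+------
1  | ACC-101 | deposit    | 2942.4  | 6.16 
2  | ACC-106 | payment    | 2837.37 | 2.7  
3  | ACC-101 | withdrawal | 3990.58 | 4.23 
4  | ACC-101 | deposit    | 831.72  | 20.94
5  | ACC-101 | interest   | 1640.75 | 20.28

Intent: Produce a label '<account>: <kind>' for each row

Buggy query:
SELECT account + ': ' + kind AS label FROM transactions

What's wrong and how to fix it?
Bug: '+' is numeric addition; on text columns SQLite converts them to 0 instead of concatenating

Fix: Use the || operator for string concatenation

Corrected query:
SELECT account || ': ' || kind AS label FROM transactions

Result:
label              
-------------------
ACC-101: deposit   
ACC-106: payment   
ACC-101: withdrawal
ACC-101: deposit   
ACC-101: interest  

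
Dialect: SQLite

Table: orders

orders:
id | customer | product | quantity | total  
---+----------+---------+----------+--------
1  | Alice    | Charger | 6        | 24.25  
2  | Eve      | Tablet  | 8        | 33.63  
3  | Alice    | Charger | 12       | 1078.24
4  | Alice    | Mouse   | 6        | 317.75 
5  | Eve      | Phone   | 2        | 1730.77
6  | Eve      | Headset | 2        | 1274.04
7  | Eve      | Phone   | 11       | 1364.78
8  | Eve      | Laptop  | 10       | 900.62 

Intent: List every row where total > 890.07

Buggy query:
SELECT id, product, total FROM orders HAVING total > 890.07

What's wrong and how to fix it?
Bug: HAVING filters the output of aggregation, but this query has no GROUP BY and no aggregate functions, so SQLite rejects it (HAVING clause on a non-aggregate query); the condition here is per row

Fix: Use WHERE for row-level filtering

Corrected query:
SELECT id, product, total FROM orders WHERE total > 890.07

Result:
id | product | total  
---+---------+--------
3  | Charger | 1078.24
5  | Phone   | 1730.77
6  | Headset | 1274.04
7  | Phone   | 1364.78
8  | Laptop  | 900.62 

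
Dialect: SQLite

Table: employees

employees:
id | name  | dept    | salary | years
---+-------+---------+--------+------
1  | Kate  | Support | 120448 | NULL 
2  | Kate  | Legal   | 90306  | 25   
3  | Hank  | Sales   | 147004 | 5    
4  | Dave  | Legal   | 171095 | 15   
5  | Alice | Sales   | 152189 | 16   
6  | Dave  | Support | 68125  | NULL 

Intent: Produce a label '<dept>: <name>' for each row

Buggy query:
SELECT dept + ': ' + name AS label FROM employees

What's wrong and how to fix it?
Bug: SQLite uses || for string concatenation; + coerces text to numbers (yielding 0)

Fix: Replace + with || to concatenate text

Corrected query:
SELECT dept || ': ' || name AS label FROM employees

Result:
label        
-------------
Support: Kate
Legal: Kate  
Sales: Hank  
Legal: Dave  
Sales: Alice 
Support: Dave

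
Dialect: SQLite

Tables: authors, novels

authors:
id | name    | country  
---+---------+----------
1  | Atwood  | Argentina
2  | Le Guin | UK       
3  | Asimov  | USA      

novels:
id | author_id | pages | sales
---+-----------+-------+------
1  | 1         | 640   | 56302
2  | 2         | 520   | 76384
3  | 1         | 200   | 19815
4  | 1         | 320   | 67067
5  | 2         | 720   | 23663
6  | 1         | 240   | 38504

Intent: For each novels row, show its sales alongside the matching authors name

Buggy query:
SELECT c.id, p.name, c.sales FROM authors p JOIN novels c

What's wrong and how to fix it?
Bug: Missing join condition: each novels row is matched to all authors rows instead of just its own

Fix: Specify the join condition linking the foreign key to the parent id

Corrected query:
SELECT c.id, p.name, c.sales FROM authors p JOIN novels c ON c.author_id = p.id

Result:
id | name    | sales
---+---------+------
1  | Atwood  | 56302
2  | Le Guin | 76384
3  | Atwood  | 19815
4  | Atwood  | 67067
5  | Le Guin | 23663
6  | Atwood  | 38504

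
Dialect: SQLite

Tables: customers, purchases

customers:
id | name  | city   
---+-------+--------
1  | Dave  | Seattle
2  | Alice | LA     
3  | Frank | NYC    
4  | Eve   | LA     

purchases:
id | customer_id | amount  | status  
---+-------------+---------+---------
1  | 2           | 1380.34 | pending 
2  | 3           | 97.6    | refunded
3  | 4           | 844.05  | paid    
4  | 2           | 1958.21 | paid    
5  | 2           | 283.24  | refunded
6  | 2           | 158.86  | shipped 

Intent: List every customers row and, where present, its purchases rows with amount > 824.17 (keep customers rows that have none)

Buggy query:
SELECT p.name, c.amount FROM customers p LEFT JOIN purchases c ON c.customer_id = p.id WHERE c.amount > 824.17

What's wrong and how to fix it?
Bug: Filtering c.amount in WHERE discards the NULL rows produced by LEFT JOIN, turning it into an inner join

Fix: Put 'c.amount > 824.17' in the JOIN's ON clause instead of WHERE

Corrected query:
SELECT p.name, c.amount FROM customers p LEFT JOIN purchases c ON c.customer_id = p.id AND c.amount > 824.17

Result:
name  | amount 
------+--------
Dave  | NULL   
Alice | 1380.34
Alice | 1958.21
Frank | NULL   
Eve   | 844.05 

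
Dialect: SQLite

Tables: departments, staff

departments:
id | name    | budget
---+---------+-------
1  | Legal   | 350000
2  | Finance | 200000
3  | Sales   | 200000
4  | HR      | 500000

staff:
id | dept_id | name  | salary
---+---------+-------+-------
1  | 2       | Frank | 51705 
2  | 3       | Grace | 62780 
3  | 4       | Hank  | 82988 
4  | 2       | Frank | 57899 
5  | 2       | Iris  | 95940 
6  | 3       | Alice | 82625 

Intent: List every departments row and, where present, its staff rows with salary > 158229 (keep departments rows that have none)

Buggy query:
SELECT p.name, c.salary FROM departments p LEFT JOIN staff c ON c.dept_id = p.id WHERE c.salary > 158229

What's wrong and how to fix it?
Bug: A WHERE condition on the right-hand table after LEFT JOIN drops unmatched parents

Fix: Put 'c.salary > 158229' in the JOIN's ON clause instead of WHERE

Corrected query:
SELECT p.name, c.salary FROM departments p LEFT JOIN staff c ON c.dept_id = p.id AND c.salary > 158229

Result:
name    | salary
--------+-------
Legal   | NULL  
Finance | NULL  
Sales   | NULL  
HR      | NULL  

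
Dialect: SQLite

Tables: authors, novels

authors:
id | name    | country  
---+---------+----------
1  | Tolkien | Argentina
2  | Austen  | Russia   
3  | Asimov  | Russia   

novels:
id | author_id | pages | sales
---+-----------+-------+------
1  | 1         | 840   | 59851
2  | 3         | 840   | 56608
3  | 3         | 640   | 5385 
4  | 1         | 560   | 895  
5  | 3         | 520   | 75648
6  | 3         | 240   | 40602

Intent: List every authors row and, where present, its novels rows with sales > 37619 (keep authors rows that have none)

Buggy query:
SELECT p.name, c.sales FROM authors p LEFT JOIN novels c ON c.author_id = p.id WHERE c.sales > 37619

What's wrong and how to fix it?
Bug: A WHERE condition on the right-hand table after LEFT JOIN drops unmatched parents

Fix: Move the right-table condition into the ON clause so unmatched parents are kept

Corrected query:
SELECT p.name, c.sales FROM authors p LEFT JOIN novels c ON c.author_id = p.id AND c.sales > 37619

Result:
name    | sales
--------+------
Tolkien | 59851
Austen  | NULL 
Asimov  | 40602
Asimov  | 56608
Asimov  | 75648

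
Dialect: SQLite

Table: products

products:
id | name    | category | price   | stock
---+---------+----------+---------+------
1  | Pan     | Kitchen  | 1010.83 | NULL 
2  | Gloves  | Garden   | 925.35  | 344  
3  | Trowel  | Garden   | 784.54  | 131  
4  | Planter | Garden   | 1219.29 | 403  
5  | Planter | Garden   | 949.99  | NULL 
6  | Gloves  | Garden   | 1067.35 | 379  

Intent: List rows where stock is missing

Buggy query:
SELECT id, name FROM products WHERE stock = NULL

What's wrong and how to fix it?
Bug: '= NULL' is always unknown in SQL three-valued logic, so no rows match

Fix: Replace '= NULL' with 'IS NULL'

Corrected query:
SELECT id, name FROM products WHERE stock IS NULL

Result:
id | name   
---+--------
1  | Pan    
5  | Planter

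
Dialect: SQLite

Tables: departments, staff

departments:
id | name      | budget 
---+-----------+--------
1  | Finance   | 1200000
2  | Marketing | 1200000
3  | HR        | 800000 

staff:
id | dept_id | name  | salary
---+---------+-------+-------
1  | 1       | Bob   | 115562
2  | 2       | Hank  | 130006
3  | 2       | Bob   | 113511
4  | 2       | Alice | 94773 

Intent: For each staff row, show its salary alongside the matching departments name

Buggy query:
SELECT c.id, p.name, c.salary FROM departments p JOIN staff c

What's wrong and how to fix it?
Bug: JOIN with no ON clause produces a cartesian product; every staff row pairs with every departments row

Fix: Specify the join condition linking the foreign key to the parent id

Corrected query:
SELECT c.id, p.name, c.salary FROM departments p JOIN staff c ON c.dept_id = p.id

Result:
id | name      | salary
---+-----------+-------
1  | Finance   | 115562
2  | Marketing | 130006
3  | Marketing | 113511
4  | Marketing | 94773 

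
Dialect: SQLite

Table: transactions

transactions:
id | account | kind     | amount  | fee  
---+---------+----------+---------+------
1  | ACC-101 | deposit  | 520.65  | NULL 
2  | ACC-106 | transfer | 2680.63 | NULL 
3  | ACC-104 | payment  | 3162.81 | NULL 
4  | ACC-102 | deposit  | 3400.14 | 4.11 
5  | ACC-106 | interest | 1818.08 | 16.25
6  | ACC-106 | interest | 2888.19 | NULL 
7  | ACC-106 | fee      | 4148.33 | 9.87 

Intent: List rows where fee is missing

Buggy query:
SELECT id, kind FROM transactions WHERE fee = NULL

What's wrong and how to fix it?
Bug: Comparing to NULL with '=' never matches; NULL = NULL is unknown, not true

Fix: Use IS NULL to test for NULL

Corrected query:
SELECT id, kind FROM transactions WHERE fee IS NULL

Result:
id | kind    
---+---------
1  | deposit 
2  | transfer
3  | payment 
6  | interest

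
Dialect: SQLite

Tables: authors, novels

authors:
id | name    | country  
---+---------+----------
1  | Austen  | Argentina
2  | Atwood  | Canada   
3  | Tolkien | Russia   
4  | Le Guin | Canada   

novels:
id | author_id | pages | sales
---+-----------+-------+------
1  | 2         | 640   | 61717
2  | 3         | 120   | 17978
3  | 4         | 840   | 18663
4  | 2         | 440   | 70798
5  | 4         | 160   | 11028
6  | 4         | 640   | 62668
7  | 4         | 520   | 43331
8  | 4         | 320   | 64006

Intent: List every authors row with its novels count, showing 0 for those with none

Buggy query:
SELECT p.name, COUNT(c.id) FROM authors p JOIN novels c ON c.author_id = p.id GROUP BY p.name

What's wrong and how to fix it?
Bug: An inner join excludes parents with zero children

Fix: Use LEFT JOIN so parents without children still appear (COUNT(c.id) gives 0)

Corrected query:
SELECT p.name, COUNT(c.id) FROM authors p LEFT JOIN novels c ON c.author_id = p.id GROUP BY p.name

Result:
name    | COUNT(c.id)
--------+------------
Atwood  | 2          
Austen  | 0          
Le Guin | 5          
Tolkien | 1          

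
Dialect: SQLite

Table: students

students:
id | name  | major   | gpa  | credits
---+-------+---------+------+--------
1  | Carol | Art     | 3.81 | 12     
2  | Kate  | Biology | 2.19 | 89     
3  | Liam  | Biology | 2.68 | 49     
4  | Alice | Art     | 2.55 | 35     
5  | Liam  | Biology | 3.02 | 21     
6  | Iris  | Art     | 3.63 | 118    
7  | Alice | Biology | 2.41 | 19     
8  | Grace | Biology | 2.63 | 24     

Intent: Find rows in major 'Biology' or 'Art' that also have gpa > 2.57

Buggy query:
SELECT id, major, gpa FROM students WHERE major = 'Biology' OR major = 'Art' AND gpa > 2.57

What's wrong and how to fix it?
Bug: Without parentheses, AND is evaluated before OR, so the gpa filter only applies to the 'Art' branch

Fix: Group the OR with parentheses (or use IN), then AND the threshold

Corrected query:
SELECT id, major, gpa FROM students WHERE (major = 'Biology' OR major = 'Art') AND gpa > 2.57

Result:
id | major   | gpa 
---+---------+-----
1  | Art     | 3.81
3  | Biology | 2.68
5  | Biology | 3.02
6  | Art     | 3.63
8  | Biology | 2.63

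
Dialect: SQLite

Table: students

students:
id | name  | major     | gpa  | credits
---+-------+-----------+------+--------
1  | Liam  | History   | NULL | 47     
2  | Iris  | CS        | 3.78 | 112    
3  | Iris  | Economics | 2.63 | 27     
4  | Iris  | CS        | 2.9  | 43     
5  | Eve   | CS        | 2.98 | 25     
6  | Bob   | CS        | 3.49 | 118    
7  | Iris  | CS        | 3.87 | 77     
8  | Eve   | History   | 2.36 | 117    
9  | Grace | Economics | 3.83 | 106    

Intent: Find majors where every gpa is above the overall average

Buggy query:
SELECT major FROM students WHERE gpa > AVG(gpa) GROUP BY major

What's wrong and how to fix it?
Bug: WHERE evaluates per row before aggregation, so AVG() is unavailable

Fix: Compute the overall average in a scalar subquery and compare each group's MIN against it in HAVING

Corrected query:
SELECT major FROM students GROUP BY major HAVING MIN(gpa) > (SELECT AVG(gpa) FROM students)

Result:
(no rows)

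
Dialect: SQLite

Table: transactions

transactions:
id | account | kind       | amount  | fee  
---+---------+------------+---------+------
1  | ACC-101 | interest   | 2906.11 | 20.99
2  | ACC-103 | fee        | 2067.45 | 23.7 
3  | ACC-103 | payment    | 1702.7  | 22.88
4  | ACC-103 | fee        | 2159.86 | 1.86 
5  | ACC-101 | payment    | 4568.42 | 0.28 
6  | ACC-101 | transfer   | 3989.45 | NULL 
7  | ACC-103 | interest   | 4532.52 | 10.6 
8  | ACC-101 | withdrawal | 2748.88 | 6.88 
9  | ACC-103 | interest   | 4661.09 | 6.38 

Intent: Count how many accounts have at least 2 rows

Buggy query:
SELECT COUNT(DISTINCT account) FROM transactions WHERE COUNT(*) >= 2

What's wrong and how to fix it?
Bug: WHERE filters individual rows, not groups, so a group-level COUNT is invalid there

Fix: Group first with HAVING COUNT(*) >= 2, then COUNT the resulting groups

Corrected query:
SELECT COUNT(*) FROM (SELECT account FROM transactions GROUP BY account HAVING COUNT(*) >= 2)

Result:
COUNT(*)
--------
2       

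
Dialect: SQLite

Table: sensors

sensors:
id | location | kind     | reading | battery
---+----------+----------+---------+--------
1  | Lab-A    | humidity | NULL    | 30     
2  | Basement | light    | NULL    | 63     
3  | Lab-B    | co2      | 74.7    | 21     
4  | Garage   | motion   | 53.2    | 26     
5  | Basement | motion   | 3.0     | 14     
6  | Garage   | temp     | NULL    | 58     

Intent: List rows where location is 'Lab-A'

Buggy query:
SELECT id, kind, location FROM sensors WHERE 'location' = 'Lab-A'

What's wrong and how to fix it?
Bug: 'location' in single quotes is a string literal, not the column; the comparison is literal-vs-literal and never true

Fix: Reference the column as location without single quotes

Corrected query:
SELECT id, kind, location FROM sensors WHERE location = 'Lab-A'

Result:
id | kind     | location
---+----------+---------
1  | humidity | Lab-A   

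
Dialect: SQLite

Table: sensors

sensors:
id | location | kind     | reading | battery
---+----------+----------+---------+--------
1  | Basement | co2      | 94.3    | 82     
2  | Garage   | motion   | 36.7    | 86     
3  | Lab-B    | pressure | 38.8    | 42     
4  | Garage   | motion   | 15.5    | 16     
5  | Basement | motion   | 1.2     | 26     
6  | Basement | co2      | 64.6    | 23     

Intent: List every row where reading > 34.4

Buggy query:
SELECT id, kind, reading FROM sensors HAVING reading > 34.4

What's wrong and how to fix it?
Bug: HAVING filters the output of aggregation, but this query has no GROUP BY and no aggregate functions, so SQLite rejects it (HAVING clause on a non-aggregate query); the condition here is per row

Fix: Use WHERE for row-level filtering

Corrected query:
SELECT id, kind, reading FROM sensors WHERE reading > 34.4

Result:
id | kind     | reading
---+----------+--------
1  | co2      | 94.3   
2  | motion   | 36.7   
3  | pressure | 38.8   
6  | co2      | 64.6   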